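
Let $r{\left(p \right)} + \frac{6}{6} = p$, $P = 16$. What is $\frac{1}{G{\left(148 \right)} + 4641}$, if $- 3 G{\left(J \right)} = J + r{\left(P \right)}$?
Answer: $\frac{3}{13760} \approx 0.00021802$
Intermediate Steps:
$r{\left(p \right)} = -1 + p$
$G{\left(J \right)} = -5 - \frac{J}{3}$ ($G{\left(J \right)} = - \frac{J + \left(-1 + 16\right)}{3} = - \frac{J + 15}{3} = - \frac{15 + J}{3} = -5 - \frac{J}{3}$)
$\frac{1}{G{\left(148 \right)} + 4641} = \frac{1}{\left(-5 - \frac{148}{3}\right) + 4641} = \frac{1}{- \frac{163}{3} + 4641} = \frac{1}{\frac{13760}{3}} = \frac{3}{13760}$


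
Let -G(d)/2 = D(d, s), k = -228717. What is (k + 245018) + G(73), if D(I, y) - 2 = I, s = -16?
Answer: 16151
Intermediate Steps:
D(I, y) = 2 + I
G(d) = -4 - 2*d (G(d) = -2*(2 + d) = -4 - 2*d)
(k + 245018) + G(73) = (-228717 + 245018) + (-4 - 2*73) = 16301 + (-4 - 146) = 16301 - 150 = 16151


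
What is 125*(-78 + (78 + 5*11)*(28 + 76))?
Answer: 1719250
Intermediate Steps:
125*(-78 + (78 + 5*11)*(28 + 76)) = 125*(-78 + (78 + 55)*104) = 125*(-78 + 133*104) = 125*(-78 + 13832) = 125*13754 = 1719250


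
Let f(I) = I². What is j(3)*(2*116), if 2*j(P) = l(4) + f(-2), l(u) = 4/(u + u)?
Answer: 522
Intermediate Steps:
l(u) = 2/u (l(u) = 4/((2*u)) = 4*(1/(2*u)) = 2/u)
j(P) = 9/4 (j(P) = (2/4 + (-2)²)/2 = (2*(¼) + 4)/2 = (½ + 4)/2 = (½)*(9/2) = 9/4)
j(3)*(2*116) = 9*(2*116)/4 = (9/4)*232 = 522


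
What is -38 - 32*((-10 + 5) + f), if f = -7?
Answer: 346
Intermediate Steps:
-38 - 32*((-10 + 5) + f) = -38 - 32*((-10 + 5) - 7) = -38 - 32*(-5 - 7) = -38 - 32*(-12) = -38 + 384 = 346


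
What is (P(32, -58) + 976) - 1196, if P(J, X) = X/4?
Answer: -469/2 ≈ -234.50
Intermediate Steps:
P(J, X) = X/4 (P(J, X) = X*(¼) = X/4)
(P(32, -58) + 976) - 1196 = ((¼)*(-58) + 976) - 1196 = (-29/2 + 976) - 1196 = 1923/2 - 1196 = -469/2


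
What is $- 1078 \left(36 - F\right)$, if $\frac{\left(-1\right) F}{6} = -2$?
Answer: $-25872$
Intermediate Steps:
$F = 12$ ($F = \left(-6\right) \left(-2\right) = 12$)
$- 1078 \left(36 - F\right) = - 1078 \left(36 - 12\right) = \left(-1078\right) 24 = -25872$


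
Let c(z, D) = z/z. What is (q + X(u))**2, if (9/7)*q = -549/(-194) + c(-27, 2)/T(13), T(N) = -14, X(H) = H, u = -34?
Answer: 773340481/762129 ≈ 1014.7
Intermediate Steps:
c(z, D) = 1
q = 1873/873 (q = 7*(-549/(-194) + 1/(-14))/9 = 7*(-549*(-1/194) + 1*(-1/14))/9 = 7*(549/194 - 1/14)/9 = (7/9)*(1873/679) = 1873/873 ≈ 2.1455)
(q + X(u))**2 = (1873/873 - 34)**2 = (-27809/873)**2 = 773340481/762129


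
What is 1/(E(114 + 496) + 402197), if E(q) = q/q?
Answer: 1/402198 ≈ 2.4863e-6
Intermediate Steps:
E(q) = 1
1/(E(114 + 496) + 402197) = 1/(1 + 402197) = 1/402198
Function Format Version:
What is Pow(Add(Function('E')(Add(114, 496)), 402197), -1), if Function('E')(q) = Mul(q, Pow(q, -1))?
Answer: Rational(1, 402198) ≈ 2.4863e-6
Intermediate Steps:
Function('E')(q) = 1
Pow(Add(Function('E')(Add(114, 496)), 402197), -1) = Pow(Add(1, 402197), -1) = Pow(402198, -1) = Rational(1, 402198)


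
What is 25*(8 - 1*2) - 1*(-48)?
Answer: 198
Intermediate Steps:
25*(8 - 1*2) - 1*(-48) = 25*(8 - 2) + 48 = 25*6 + 48 = 150 + 48 = 198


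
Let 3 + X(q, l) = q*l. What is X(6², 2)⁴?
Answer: 22667121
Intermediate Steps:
X(q, l) = -3 + l*q (X(q, l) = -3 + q*l = -3 + l*q)
X(6², 2)⁴ = (-3 + 2*6²)⁴ = (-3 + 2*36)⁴ = (-3 + 72)⁴ = 69⁴ = 22667121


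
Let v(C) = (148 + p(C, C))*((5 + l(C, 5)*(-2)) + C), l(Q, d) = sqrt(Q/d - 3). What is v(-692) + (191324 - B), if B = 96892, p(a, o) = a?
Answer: 468160 + 1088*I*sqrt(3535)/5 ≈ 4.6816e+5 + 12938.0*I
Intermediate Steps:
l(Q, d) = sqrt(-3 + Q/d)
v(C) = (148 + C)*(5 + C - 2*sqrt(-3 + C/5)) (v(C) = (148 + C)*((5 + sqrt(-3 + C/5)*(-2)) + C) = (148 + C)*((5 - 2*sqrt(-3 + C/5)) + C) = (148 + C)*(5 + C - 2*sqrt(-3 + C/5)))
v(-692) + (191324 - B) = (740 + (-692)**2 + 153*(-692) - 296*sqrt(-75 + 5*(-692))/5 - 2/5*(-692)*sqrt(-75 + 5*(-692))) + (191324 - 1*96892) = (740 + 478864 - 105876 - 296*sqrt(-75 - 3460)/5 - 2/5*(-692)*sqrt(-75 - 3460)) + (191324 - 96892) = (740 + 478864 - 105876 - 296*I*sqrt(3535)/5 - 2/5*(-692)*sqrt(-3535)) + 94432 = (740 + 478864 - 105876 - 296*I*sqrt(3535)/5 - 2/5*(-692)*I*sqrt(3535)) + 94432 = (740 + 478864 - 105876 - 296*I*sqrt(3535)/5 + 1384*I*sqrt(3535)/5) + 94432 = (373728 + 1088*I*sqrt(3535)/5) + 94432 = 468160 + 1088*I*sqrt(3535)/5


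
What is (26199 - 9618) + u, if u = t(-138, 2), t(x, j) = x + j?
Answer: 16445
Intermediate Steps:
t(x, j) = j + x
u = -136 (u = 2 - 138 = -136)
(26199 - 9618) + u = (26199 - 9618) - 136 = 16581 - 136 = 16445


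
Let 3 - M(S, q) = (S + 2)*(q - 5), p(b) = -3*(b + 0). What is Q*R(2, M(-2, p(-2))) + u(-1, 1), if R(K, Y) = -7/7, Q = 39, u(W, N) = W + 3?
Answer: -37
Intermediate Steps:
u(W, N) = 3 + W
p(b) = -3*b
M(S, q) = 3 - (-5 + q)*(2 + S) (M(S, q) = 3 - (S + 2)*(q - 5) = 3 - (2 + S)*(-5 + q) = 3 - (-5 + q)*(2 + S))
R(K, Y) = -1 (R(K, Y) = -7*⅐ = -1)
Q*R(2, M(-2, p(-2))) + u(-1, 1) = 39*(-1) + (3 - 1) = -39 + 2 = -37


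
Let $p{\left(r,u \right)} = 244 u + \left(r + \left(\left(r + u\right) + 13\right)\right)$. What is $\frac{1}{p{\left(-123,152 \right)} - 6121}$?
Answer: $\frac{1}{30886} \approx 3.2377 \cdot 10^{-5}$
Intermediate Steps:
$p{\left(r,u \right)} = 13 + 2 r + 245 u$ ($p{\left(r,u \right)} = 244 u + \left(r + \left(13 + r + u\right)\right) = 244 u + \left(13 + u + 2 r\right) = 13 + 2 r + 245 u$)
$\frac{1}{p{\left(-123,152 \right)} - 6121} = \frac{1}{\left(13 + 2 \left(-123\right) + 245 \cdot 152\right) - 6121} = \frac{1}{\left(13 - 246 + 37240\right) - 6121} = \frac{1}{37007 - 6121} = \frac{1}{30886}$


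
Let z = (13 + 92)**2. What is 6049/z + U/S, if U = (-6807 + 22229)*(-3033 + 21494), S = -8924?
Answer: -1569412309637/49193550 ≈ -31903.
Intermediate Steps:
z = 11025 (z = 105**2 = 11025)
U = 284705542 (U = 15422*18461 = 284705542)
6049/z + U/S = 6049/11025 + 284705542/(-8924) = 6049*(1/11025) + 284705542*(-1/8924) = 6049/11025 - 142352771/4462 = -1569412309637/49193550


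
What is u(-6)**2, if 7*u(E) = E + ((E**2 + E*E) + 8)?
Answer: 5476/49 ≈ 111.76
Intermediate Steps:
u(E) = 8/7 + E/7 + 2*E**2/7 (u(E) = (E + ((E**2 + E*E) + 8))/7 = (E + ((E**2 + E**2) + 8))/7 = (E + (2*E**2 + 8))/7 = (E + (8 + 2*E**2))/7 = (8 + E + 2*E**2)/7 = 8/7 + E/7 + 2*E**2/7)
u(-6)**2 = (8/7 + (1/7)*(-6) + (2/7)*(-6)**2)**2 = (8/7 - 6/7 + (2/7)*36)**2 = (8/7 - 6/7 + 72/7)**2 = (74/7)**2 = 5476/49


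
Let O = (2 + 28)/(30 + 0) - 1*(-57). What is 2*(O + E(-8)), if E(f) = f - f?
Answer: 116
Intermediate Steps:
O = 58 (O = 30/30 + 57 = 30*(1/30) + 57 = 1 + 57 = 58)
E(f) = 0
2*(O + E(-8)) = 2*(58 + 0) = 2*58 = 116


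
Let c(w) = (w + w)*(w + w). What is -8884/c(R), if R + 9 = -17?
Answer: -2221/676 ≈ -3.2855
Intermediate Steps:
R = -26 (R = -9 - 17 = -26)
c(w) = 4*w**2 (c(w) = (2*w)*(2*w) = 4*w**2)
-8884/c(R) = -8884/(4*(-26)**2) = -8884/(4*676) = -8884/2704 = -8884*1/2704 = -2221/676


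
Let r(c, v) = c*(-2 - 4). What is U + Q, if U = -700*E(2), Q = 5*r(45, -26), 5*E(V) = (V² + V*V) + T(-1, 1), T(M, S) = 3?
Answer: -2890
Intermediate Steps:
r(c, v) = -6*c (r(c, v) = c*(-6) = -6*c)
E(V) = ⅗ + 2*V²/5 (E(V) = ((V² + V*V) + 3)/5 = ((V² + V²) + 3)/5 = (2*V² + 3)/5 = (3 + 2*V²)/5 = ⅗ + 2*V²/5)
Q = -1350 (Q = 5*(-6*45) = 5*(-270) = -1350)
U = -1540 (U = -700*(⅗ + (⅖)*2²) = -700*(⅗ + (⅖)*4) = -700*(⅗ + 8/5) = -700*11/5 = -1540)
U + Q = -1540 - 1350 = -2890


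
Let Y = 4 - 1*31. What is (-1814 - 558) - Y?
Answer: -2345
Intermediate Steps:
Y = -27 (Y = 4 - 31 = -27)
(-1814 - 558) - Y = (-1814 - 558) - 1*(-27) = -2372 + 27 = -2345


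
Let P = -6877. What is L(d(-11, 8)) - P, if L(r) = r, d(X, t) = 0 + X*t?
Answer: 6789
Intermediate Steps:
d(X, t) = X*t
L(d(-11, 8)) - P = -11*8 - 1*(-6877) = -88 + 6877 = 6789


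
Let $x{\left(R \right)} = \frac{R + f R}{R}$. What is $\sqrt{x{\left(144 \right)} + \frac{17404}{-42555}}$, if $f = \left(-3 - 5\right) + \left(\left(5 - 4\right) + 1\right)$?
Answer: $\frac{i \sqrt{9795267345}}{42555} \approx 2.3257 i$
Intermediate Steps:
$f = -6$ ($f = -8 + \left(1 + 1\right) = -8 + 2 = -6$)
$x{\left(R \right)} = -5$ ($x{\left(R \right)} = \frac{R - 6 R}{R} = \frac{\left(-5\right) R}{R} = -5$)
$\sqrt{x{\left(144 \right)} + \frac{17404}{-42555}} = \sqrt{-5 + \frac{17404}{-42555}} = \sqrt{-5 + 17404 \left(- \frac{1}{42555}\right)} = \sqrt{-5 - \frac{17404}{42555}} = \sqrt{- \frac{230179}{42555}} = \frac{i \sqrt{9795267345}}{42555}$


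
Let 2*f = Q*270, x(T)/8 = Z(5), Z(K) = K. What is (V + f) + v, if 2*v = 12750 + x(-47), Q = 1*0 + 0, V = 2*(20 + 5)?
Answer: 6445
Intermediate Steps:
x(T) = 40 (x(T) = 8*5 = 40)
V = 50 (V = 2*25 = 50)
Q = 0 (Q = 0 + 0 = 0)
f = 0 (f = (0*270)/2 = (½)*0 = 0)
v = 6395 (v = (12750 + 40)/2 = (½)*12790 = 6395)
(V + f) + v = (50 + 0) + 6395 = 50 + 6395 = 6445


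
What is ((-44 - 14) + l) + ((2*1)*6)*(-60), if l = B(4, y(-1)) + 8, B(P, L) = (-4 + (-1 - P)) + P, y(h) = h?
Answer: -775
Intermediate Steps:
B(P, L) = -5 (B(P, L) = (-5 - P) + P = -5)
l = 3 (l = -5 + 8 = 3)
((-44 - 14) + l) + ((2*1)*6)*(-60) = ((-44 - 14) + 3) + ((2*1)*6)*(-60) = (-58 + 3) + (2*6)*(-60) = -55 + 12*(-60) = -55 - 720 = -775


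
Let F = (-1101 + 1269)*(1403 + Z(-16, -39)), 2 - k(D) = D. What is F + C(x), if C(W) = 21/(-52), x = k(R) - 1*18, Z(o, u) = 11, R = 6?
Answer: 12352683/52 ≈ 2.3755e+5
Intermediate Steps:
k(D) = 2 - D
x = -22 (x = (2 - 1*6) - 1*18 = (2 - 6) - 18 = -4 - 18 = -22)
F = 237552 (F = (-1101 + 1269)*(1403 + 11) = 168*1414 = 237552)
C(W) = -21/52 (C(W) = 21*(-1/52) = -21/52)
F + C(x) = 237552 - 21/52 = 12352683/52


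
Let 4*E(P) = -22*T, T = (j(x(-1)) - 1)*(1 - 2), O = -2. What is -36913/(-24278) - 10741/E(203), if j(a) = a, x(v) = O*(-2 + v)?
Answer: -519509781/1335290 ≈ -389.06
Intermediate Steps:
x(v) = 4 - 2*v (x(v) = -2*(-2 + v) = 4 - 2*v)
T = -5 (T = ((4 - 2*(-1)) - 1)*(1 - 2) = ((4 + 2) - 1)*(-1) = (6 - 1)*(-1) = 5*(-1) = -5)
E(P) = 55/2 (E(P) = (-22*(-5))/4 = (1/4)*110 = 55/2)
-36913/(-24278) - 10741/E(203) = -36913/(-24278) - 10741/55/2 = -36913*(-1/24278) - 10741*2/55 = 36913/24278 - 21482/55 = -519509781/1335290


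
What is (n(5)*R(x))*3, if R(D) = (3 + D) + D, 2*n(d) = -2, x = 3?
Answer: -27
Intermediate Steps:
n(d) = -1 (n(d) = (½)*(-2) = -1)
R(D) = 3 + 2*D
(n(5)*R(x))*3 = -(3 + 2*3)*3 = -(3 + 6)*3 = -1*9*3 = -9*3 = -27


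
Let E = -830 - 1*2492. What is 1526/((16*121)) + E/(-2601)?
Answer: 5200259/2517768 ≈ 2.0654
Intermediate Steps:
E = -3322 (E = -830 - 2492 = -3322)
1526/((16*121)) + E/(-2601) = 1526/((16*121)) - 3322/(-2601) = 1526/1936 - 3322*(-1/2601) = 1526*(1/1936) + 3322/2601 = 763/968 + 3322/2601 = 5200259/2517768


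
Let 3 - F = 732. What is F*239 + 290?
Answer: -173941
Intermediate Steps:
F = -729 (F = 3 - 1*732 = 3 - 732 = -729)
F*239 + 290 = -729*239 + 290 = -174231 + 290 = -173941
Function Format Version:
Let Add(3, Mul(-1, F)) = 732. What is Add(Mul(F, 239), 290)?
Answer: -173941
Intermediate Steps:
F = -729 (F = Add(3, Mul(-1, 732)) = Add(3, -732) = -729)
Add(Mul(F, 239), 290) = Add(Mul(-729, 239), 290) = Add(-174231, 290) = -173941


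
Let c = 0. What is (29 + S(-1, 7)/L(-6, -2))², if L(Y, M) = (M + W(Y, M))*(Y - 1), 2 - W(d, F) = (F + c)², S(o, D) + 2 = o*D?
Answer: 644809/784 ≈ 822.46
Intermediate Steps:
S(o, D) = -2 + D*o (S(o, D) = -2 + o*D = -2 + D*o)
W(d, F) = 2 - F² (W(d, F) = 2 - (F + 0)² = 2 - F²)
L(Y, M) = (-1 + Y)*(2 + M - M²) (L(Y, M) = (M + (2 - M²))*(Y - 1) = (2 + M - M²)*(-1 + Y) = (-1 + Y)*(2 + M - M²))
(29 + S(-1, 7)/L(-6, -2))² = (29 + (-2 + 7*(-1))/(-2 + (-2)² - 1*(-2) - 2*(-6) - 1*(-6)*(-2 + (-2)²)))² = (29 + (-2 - 7)/(-2 + 4 + 2 + 12 - 1*(-6)*(-2 + 4)))² = (29 - 9/(-2 + 4 + 2 + 12 - 1*(-6)*2))² = (29 - 9/(-2 + 4 + 2 + 12 + 12))² = (29 - 9/28)² = (803/28)² = 644809/784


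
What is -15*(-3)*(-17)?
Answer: -765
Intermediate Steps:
-15*(-3)*(-17) = 45*(-17) = -765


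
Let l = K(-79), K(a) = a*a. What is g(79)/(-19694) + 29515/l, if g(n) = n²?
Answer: 542318329/122910254 ≈ 4.4123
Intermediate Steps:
K(a) = a²
l = 6241 (l = (-79)² = 6241)
g(79)/(-19694) + 29515/l = 79²/(-19694) + 29515/6241 = 6241*(-1/19694) + 29515*(1/6241) = -6241/19694 + 29515/6241 = 542318329/122910254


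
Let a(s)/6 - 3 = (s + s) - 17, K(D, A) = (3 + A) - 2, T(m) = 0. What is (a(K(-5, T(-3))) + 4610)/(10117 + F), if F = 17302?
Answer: 4538/27419 ≈ 0.16551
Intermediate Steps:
K(D, A) = 1 + A
a(s) = -84 + 12*s (a(s) = 18 + 6*((s + s) - 17) = 18 + 6*(2*s - 17) = 18 + 6*(-17 + 2*s) = 18 + (-102 + 12*s) = -84 + 12*s)
(a(K(-5, T(-3))) + 4610)/(10117 + F) = ((-84 + 12*(1 + 0)) + 4610)/(10117 + 17302) = ((-84 + 12*1) + 4610)/27419 = ((-84 + 12) + 4610)*(1/27419) = (-72 + 4610)*(1/27419) = 4538*(1/27419) = 4538/27419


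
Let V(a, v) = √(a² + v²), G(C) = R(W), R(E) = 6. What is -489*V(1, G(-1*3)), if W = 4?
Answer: -489*√37 ≈ -2974.5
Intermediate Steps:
G(C) = 6
-489*V(1, G(-1*3)) = -489*√(1² + 6²) = -489*√(1 + 36) = -489*√37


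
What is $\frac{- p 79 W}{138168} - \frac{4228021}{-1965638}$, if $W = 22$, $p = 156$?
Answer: $\frac{2134904411}{11316177966} \approx 0.18866$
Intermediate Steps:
$\frac{- p 79 W}{138168} - \frac{4228021}{-1965638} = \frac{\left(-1\right) 156 \cdot 79 \cdot 22}{138168} - \frac{4228021}{-1965638} = \left(-156\right) 79 \cdot 22 \cdot \frac{1}{138168} - - \frac{4228021}{1965638} = \left(-12324\right) 22 \cdot \frac{1}{138168} + \frac{4228021}{1965638} = \left(-271128\right) \frac{1}{138168} + \frac{4228021}{1965638} = - \frac{11297}{5757} + \frac{4228021}{1965638} = \frac{2134904411}{11316177966}$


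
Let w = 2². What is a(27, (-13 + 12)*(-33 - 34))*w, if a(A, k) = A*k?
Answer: 7236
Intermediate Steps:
w = 4
a(27, (-13 + 12)*(-33 - 34))*w = (27*((-13 + 12)*(-33 - 34)))*4 = (27*(-1*(-67)))*4 = (27*67)*4 = 1809*4 = 7236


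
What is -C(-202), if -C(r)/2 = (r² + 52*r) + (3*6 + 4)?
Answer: 60644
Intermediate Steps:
C(r) = -44 - 104*r - 2*r² (C(r) = -2*((r² + 52*r) + (3*6 + 4)) = -2*((r² + 52*r) + (18 + 4)) = -2*((r² + 52*r) + 22) = -2*(22 + r² + 52*r) = -44 - 104*r - 2*r²)
-C(-202) = -(-44 - 104*(-202) - 2*(-202)²) = -(-44 + 21008 - 2*40804) = -(-44 + 21008 - 81608) = -1*(-60644) = 60644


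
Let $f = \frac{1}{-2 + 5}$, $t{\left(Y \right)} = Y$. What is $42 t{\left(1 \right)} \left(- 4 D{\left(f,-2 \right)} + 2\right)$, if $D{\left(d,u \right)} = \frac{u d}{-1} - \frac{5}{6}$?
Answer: $112$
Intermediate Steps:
$f = \frac{1}{3} \approx 0.33333$
$D{\left(d,u \right)} = - \frac{5}{6} - d u$ ($D{\left(d,u \right)} = d u \left(-1\right) - \frac{5}{6} = - d u - \frac{5}{6} = - \frac{5}{6} - d u$)
$42 t{\left(1 \right)} \left(- 4 D{\left(f,-2 \right)} + 2\right) = 42 \cdot 1 \left(- 4 \left(- \frac{5}{6} - \frac{1}{3} \left(-2\right)\right) + 2\right) = 42 \left(- 4 \left(- \frac{5}{6} + \frac{2}{3}\right) + 2\right) = 42 \left(\left(-4\right) \left(- \frac{1}{6}\right) + 2\right) = 42 \left(\frac{2}{3} + 2\right) = 42 \cdot \frac{8}{3} = 112$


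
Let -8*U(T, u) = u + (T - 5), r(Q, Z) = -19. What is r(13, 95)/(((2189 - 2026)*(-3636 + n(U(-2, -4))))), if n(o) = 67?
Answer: 19/581747 ≈ 3.2660e-5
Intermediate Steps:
U(T, u) = 5/8 - T/8 - u/8 (U(T, u) = -(u + (T - 5))/8 = -(u + (-5 + T))/8 = -(-5 + T + u)/8 = 5/8 - T/8 - u/8)
r(13, 95)/(((2189 - 2026)*(-3636 + n(U(-2, -4))))) = -19*1/((-3636 + 67)*(2189 - 2026)) = -19/(163*(-3569)) = -19/(-581747) = -19*(-1/581747) = 19/581747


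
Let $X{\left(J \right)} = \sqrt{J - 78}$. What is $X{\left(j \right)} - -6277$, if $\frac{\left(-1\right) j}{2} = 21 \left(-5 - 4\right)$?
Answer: $6277 + 10 \sqrt{3} \approx 6294.3$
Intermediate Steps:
$j = 378$ ($j = - 2 \cdot 21 \left(-5 - 4\right) = - 2 \cdot 21 \left(-9\right) = \left(-2\right) \left(-189\right) = 378$)
$X{\left(J \right)} = \sqrt{-78 + J}$
$X{\left(j \right)} - -6277 = \sqrt{-78 + 378} - -6277 = \sqrt{300} + 6277 = 10 \sqrt{3} + 6277 = 6277 + 10 \sqrt{3}$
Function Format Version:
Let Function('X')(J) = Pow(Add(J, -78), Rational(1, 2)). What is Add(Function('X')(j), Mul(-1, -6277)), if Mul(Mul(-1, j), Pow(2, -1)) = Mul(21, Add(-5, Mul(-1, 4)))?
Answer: Add(6277, Mul(10, Pow(3, Rational(1, 2)))) ≈ 6294.3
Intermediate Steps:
j = 378 (j = Mul(-2, Mul(21, Add(-5, Mul(-1, 4)))) = Mul(-2, Mul(21, Add(-5, -4))) = Mul(-2, Mul(21, -9)) = Mul(-2, -189) = 378)
Function('X')(J) = Pow(Add(-78, J), Rational(1, 2))
Add(Function('X')(j), Mul(-1, -6277)) = Add(Pow(Add(-78, 378), Rational(1, 2)), Mul(-1, -6277)) = Add(Pow(300, Rational(1, 2)), 6277) = Add(Mul(10, Pow(3, Rational(1, 2))), 6277) = Add(6277, Mul(10, Pow(3, Rational(1, 2))))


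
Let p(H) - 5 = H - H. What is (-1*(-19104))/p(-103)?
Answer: 19104/5 ≈ 3820.8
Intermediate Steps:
p(H) = 5 (p(H) = 5 + (H - H) = 5 + 0 = 5)
(-1*(-19104))/p(-103) = -1*(-19104)/5 = 19104*(1/5) = 19104/5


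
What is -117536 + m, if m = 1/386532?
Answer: -45431425151/386532 ≈ -1.1754e+5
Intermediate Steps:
m = 1/386532 ≈ 2.5871e-6
-117536 + m = -117536 + 1/386532 = -45431425151/386532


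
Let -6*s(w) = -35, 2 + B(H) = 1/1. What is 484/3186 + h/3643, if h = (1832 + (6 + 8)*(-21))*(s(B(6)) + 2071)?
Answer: 5089193885/5803299 ≈ 876.95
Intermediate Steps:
B(H) = -1 (B(H) = -2 + 1/1 = -2 + 1 = -1)
s(w) = 35/6 (s(w) = -⅙*(-35) = 35/6)
h = 9582509/3 (h = (1832 + (6 + 8)*(-21))*(35/6 + 2071) = (1832 + 14*(-21))*(12461/6) = (1832 - 294)*(12461/6) = 1538*(12461/6) = 9582509/3 ≈ 3.1942e+6)
484/3186 + h/3643 = 484/3186 + (9582509/3)/3643 = 484*(1/3186) + (9582509/3)*(1/3643) = 242/1593 + 9582509/10929 = 5089193885/5803299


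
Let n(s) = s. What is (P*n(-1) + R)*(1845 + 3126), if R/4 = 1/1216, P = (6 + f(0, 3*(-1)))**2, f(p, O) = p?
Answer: -54397653/304 ≈ -1.7894e+5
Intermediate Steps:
P = 36 (P = (6 + 0)**2 = 6**2 = 36)
R = 1/304 (R = 4/1216 = 4*(1/1216) = 1/304 ≈ 0.0032895)
(P*n(-1) + R)*(1845 + 3126) = (36*(-1) + 1/304)*(1845 + 3126) = (-36 + 1/304)*4971 = -10943/304*4971 = -54397653/304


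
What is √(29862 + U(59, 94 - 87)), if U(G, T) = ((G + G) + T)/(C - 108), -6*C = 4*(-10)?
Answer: √172475787/76 ≈ 172.80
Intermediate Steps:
C = 20/3 (C = -2*(-10)/3 = -⅙*(-40) = 20/3 ≈ 6.6667)
U(G, T) = -3*G/152 - 3*T/304 (U(G, T) = ((G + G) + T)/(20/3 - 108) = (2*G + T)/(-304/3) = (T + 2*G)*(-3/304) = -3*G/152 - 3*T/304)
√(29862 + U(59, 94 - 87)) = √(29862 + (-3/152*59 - 3*(94 - 87)/304)) = √(29862 + (-177/152 - 3/304*7)) = √(29862 + (-177/152 - 21/304)) = √(29862 - 375/304) = √(9077673/304) = √172475787/76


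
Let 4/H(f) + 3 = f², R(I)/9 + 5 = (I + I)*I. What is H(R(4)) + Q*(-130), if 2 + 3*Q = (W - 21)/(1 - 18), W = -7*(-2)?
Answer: 34541944/501891 ≈ 68.824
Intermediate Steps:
W = 14
R(I) = -45 + 18*I² (R(I) = -45 + 9*((I + I)*I) = -45 + 9*((2*I)*I) = -45 + 9*(2*I²) = -45 + 18*I²)
H(f) = 4/(-3 + f²)
Q = -9/17 (Q = -⅔ + ((14 - 21)/(1 - 18))/3 = -⅔ + (-7/(-17))/3 = -⅔ + (-7*(-1/17))/3 = -⅔ + (⅓)*(7/17) = -⅔ + 7/51 = -9/17 ≈ -0.52941)
H(R(4)) + Q*(-130) = 4/(-3 + (-45 + 18*4²)²) - 9/17*(-130) = 4/(-3 + (-45 + 18*16)²) + 1170/17 = 4/(-3 + (-45 + 288)²) + 1170/17 = 4/(-3 + 243²) + 1170/17 = 4/(-3 + 59049) + 1170/17 = 4/59046 + 1170/17 = 4*(1/59046) + 1170/17 = 2/29523 + 1170/17 = 34541944/501891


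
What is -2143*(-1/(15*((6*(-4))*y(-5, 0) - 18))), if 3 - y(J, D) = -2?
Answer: -2143/2070 ≈ -1.0353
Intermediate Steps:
y(J, D) = 5 (y(J, D) = 3 - 1*(-2) = 3 + 2 = 5)
-2143*(-1/(15*((6*(-4))*y(-5, 0) - 18))) = -2143*(-1/(15*((6*(-4))*5 - 18))) = -2143*(-1/(15*(-24*5 - 18))) = -2143*(-1/(15*(-120 - 18))) = -2143/((-15*(-138))) = -2143/2070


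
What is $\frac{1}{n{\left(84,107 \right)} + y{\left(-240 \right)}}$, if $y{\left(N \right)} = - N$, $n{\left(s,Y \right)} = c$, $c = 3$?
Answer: $\frac{1}{243} \approx 0.0041152$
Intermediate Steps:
$n{\left(s,Y \right)} = 3$
$\frac{1}{n{\left(84,107 \right)} + y{\left(-240 \right)}} = \frac{1}{3 - -240} = \frac{1}{3 + 240} = \frac{1}{243}$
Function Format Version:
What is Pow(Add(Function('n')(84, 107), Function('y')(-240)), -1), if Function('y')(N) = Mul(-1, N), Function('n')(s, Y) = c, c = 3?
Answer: Rational(1, 243) ≈ 0.0041152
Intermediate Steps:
Function('n')(s, Y) = 3
Pow(Add(Function('n')(84, 107), Function('y')(-240)), -1) = Pow(Add(3, Mul(-1, -240)), -1) = Pow(Add(3, 240), -1) = Pow(243, -1) = Rational(1, 243)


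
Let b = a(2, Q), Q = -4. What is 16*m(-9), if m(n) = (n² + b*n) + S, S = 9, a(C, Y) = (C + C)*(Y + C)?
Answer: 2592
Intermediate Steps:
a(C, Y) = 2*C*(C + Y) (a(C, Y) = (2*C)*(C + Y) = 2*C*(C + Y))
b = -8 (b = 2*2*(2 - 4) = 2*2*(-2) = -8)
m(n) = 9 + n² - 8*n (m(n) = (n² - 8*n) + 9 = 9 + n² - 8*n)
16*m(-9) = 16*(9 + (-9)² - 8*(-9)) = 16*(9 + 81 + 72) = 16*162 = 2592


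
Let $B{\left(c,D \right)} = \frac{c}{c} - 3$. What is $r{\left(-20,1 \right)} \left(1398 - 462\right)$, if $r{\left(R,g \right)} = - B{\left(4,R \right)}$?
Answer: $1872$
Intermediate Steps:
$B{\left(c,D \right)} = -2$ ($B{\left(c,D \right)} = 1 - 3 = -2$)
$r{\left(R,g \right)} = 2$ ($r{\left(R,g \right)} = \left(-1\right) \left(-2\right) = 2$)
$r{\left(-20,1 \right)} \left(1398 - 462\right) = 2 \left(1398 - 462\right) = 2 \cdot 936 = 1872$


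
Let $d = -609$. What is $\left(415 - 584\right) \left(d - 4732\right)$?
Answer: $902629$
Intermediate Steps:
$\left(415 - 584\right) \left(d - 4732\right) = \left(415 - 584\right) \left(-609 - 4732\right) = \left(-169\right) \left(-5341\right) = 902629$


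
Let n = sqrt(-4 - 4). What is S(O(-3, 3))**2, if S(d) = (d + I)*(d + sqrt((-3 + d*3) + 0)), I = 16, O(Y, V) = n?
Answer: -3496 - 512*sqrt(-3 + 6*I*sqrt(2)) + 784*I*sqrt(2) + 992*I*sqrt(6)*sqrt(-1 + 2*I*sqrt(2)) ≈ -7819.2 + 2284.5*I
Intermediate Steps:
n = 2*I*sqrt(2) (n = sqrt(-8) = 2*I*sqrt(2) ≈ 2.8284*I)
O(Y, V) = 2*I*sqrt(2)
S(d) = (16 + d)*(d + sqrt(-3 + 3*d)) (S(d) = (d + 16)*(d + sqrt((-3 + d*3) + 0)) = (16 + d)*(d + sqrt((-3 + 3*d) + 0)) = (16 + d)*(d + sqrt(-3 + 3*d)))
S(O(-3, 3))**2 = ((2*I*sqrt(2))**2 + 16*(2*I*sqrt(2)) + 16*sqrt(-3 + 3*(2*I*sqrt(2))) + (2*I*sqrt(2))*sqrt(-3 + 3*(2*I*sqrt(2))))**2 = (-8 + 32*I*sqrt(2) + 16*sqrt(-3 + 6*I*sqrt(2)) + (2*I*sqrt(2))*sqrt(-3 + 6*I*sqrt(2)))**2 = (-8 + 32*I*sqrt(2) + 16*sqrt(-3 + 6*I*sqrt(2)) + 2*I*sqrt(2)*sqrt(-3 + 6*I*sqrt(2)))**2 = (-8 + 16*sqrt(-3 + 6*I*sqrt(2)) + 32*I*sqrt(2) + 2*I*sqrt(2)*sqrt(-3 + 6*I*sqrt(2)))**2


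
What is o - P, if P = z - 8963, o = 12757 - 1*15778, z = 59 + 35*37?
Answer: 4588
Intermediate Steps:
z = 1354 (z = 59 + 1295 = 1354)
o = -3021 (o = 12757 - 15778 = -3021)
P = -7609 (P = 1354 - 8963 = -7609)
o - P = -3021 - 1*(-7609) = -3021 + 7609 = 4588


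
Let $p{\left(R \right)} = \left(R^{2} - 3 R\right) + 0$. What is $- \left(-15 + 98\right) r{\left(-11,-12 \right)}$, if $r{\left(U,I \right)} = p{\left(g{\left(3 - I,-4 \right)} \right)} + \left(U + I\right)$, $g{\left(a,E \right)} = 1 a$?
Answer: $-13031$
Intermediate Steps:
$g{\left(a,E \right)} = a$
$p{\left(R \right)} = R^{2} - 3 R$
$r{\left(U,I \right)} = I + U - I \left(3 - I\right)$ ($r{\left(U,I \right)} = \left(3 - I\right) \left(-3 - \left(-3 + I\right)\right) + \left(U + I\right) = \left(3 - I\right) \left(- I\right) + \left(I + U\right) = - I \left(3 - I\right) + \left(I + U\right) = I + U - I \left(3 - I\right)$)
$- \left(-15 + 98\right) r{\left(-11,-12 \right)} = - \left(-15 + 98\right) \left(-12 - 11 - 12 \left(-3 - 12\right)\right) = - 83 \left(-12 - 11 - -180\right) = - 83 \left(-12 - 11 + 180\right) = - 83 \cdot 157 = \left(-1\right) 13031 = -13031$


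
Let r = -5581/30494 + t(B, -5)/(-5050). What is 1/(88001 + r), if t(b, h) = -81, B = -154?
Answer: 38498675/3387915470166 ≈ 1.1364e-5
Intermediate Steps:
r = -6428509/38498675 (r = -5581/30494 - 81/(-5050) = -5581*1/30494 - 81*(-1/5050) = -5581/30494 + 81/5050 = -6428509/38498675 ≈ -0.16698)
1/(88001 + r) = 1/(88001 - 6428509/38498675) = 1/(3387915470166/38498675) = 38498675/3387915470166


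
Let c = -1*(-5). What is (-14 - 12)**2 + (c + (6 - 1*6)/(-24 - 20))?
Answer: 681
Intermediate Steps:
c = 5
(-14 - 12)**2 + (c + (6 - 1*6)/(-24 - 20)) = (-14 - 12)**2 + (5 + (6 - 1*6)/(-24 - 20)) = (-26)**2 + (5 + (6 - 6)/(-44)) = 676 + (5 - 1/44*0) = 676 + (5 + 0) = 676 + 5 = 681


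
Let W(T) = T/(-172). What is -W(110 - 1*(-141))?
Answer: 251/172 ≈ 1.4593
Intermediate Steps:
W(T) = -T/172 (W(T) = T*(-1/172) = -T/172)
-W(110 - 1*(-141)) = -(-1)*(110 - 1*(-141))/172 = -(-1)*(110 + 141)/172 = -(-1)*251/172 = -1*(-251/172) = 251/172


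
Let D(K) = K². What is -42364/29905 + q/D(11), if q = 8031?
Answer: 235041011/3618505 ≈ 64.955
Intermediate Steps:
-42364/29905 + q/D(11) = -42364/29905 + 8031/(11²) = -42364*1/29905 + 8031/121 = -42364/29905 + 8031*(1/121) = -42364/29905 + 8031/121 = 235041011/3618505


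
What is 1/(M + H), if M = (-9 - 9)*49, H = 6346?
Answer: 1/5464 ≈ 0.00018302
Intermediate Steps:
M = -882 (M = -18*49 = -882)
1/(M + H) = 1/(-882 + 6346) = 1/5464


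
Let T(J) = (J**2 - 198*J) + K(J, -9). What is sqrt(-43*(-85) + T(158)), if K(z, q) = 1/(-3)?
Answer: 2*I*sqrt(5997)/3 ≈ 51.627*I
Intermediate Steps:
K(z, q) = -1/3
T(J) = -1/3 + J**2 - 198*J (T(J) = (J**2 - 198*J) - 1/3 = -1/3 + J**2 - 198*J)
sqrt(-43*(-85) + T(158)) = sqrt(-43*(-85) + (-1/3 + 158**2 - 198*158)) = sqrt(3655 + (-1/3 + 24964 - 31284)) = sqrt(3655 - 18961/3) = sqrt(-7996/3) = 2*I*sqrt(5997)/3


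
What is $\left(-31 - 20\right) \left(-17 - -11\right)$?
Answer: $306$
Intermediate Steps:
$\left(-31 - 20\right) \left(-17 - -11\right) = - 51 \left(-17 + 11\right) = \left(-51\right) \left(-6\right) = 306$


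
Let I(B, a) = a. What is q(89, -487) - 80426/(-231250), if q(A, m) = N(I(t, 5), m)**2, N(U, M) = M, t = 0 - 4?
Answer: 27422705838/115625 ≈ 2.3717e+5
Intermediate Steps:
t = -4
q(A, m) = m**2
q(89, -487) - 80426/(-231250) = (-487)**2 - 80426/(-231250) = 237169 - 80426*(-1)/231250 = 237169 - 1*(-40213/115625) = 237169 + 40213/115625 = 27422705838/115625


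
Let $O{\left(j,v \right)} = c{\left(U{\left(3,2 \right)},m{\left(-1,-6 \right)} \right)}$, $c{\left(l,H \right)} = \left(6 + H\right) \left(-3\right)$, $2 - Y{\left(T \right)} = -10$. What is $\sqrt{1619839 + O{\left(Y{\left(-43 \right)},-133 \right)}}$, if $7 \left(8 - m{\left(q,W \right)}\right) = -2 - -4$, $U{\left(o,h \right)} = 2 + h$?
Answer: $\frac{\sqrt{79370095}}{7} \approx 1272.7$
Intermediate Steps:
$Y{\left(T \right)} = 12$ ($Y{\left(T \right)} = 2 - -10 = 2 + 10 = 12$)
$m{\left(q,W \right)} = \frac{54}{7}$ ($m{\left(q,W \right)} = 8 - \frac{-2 - -4}{7} = 8 - \frac{-2 + 4}{7} = 8 - \frac{2}{7} = \frac{54}{7}$)
$c{\left(l,H \right)} = -18 - 3 H$
$O{\left(j,v \right)} = - \frac{288}{7}$ ($O{\left(j,v \right)} = -18 - \frac{162}{7} = - \frac{288}{7}$)
$\sqrt{1619839 + O{\left(Y{\left(-43 \right)},-133 \right)}} = \sqrt{1619839 - \frac{288}{7}} = \sqrt{\frac{11338585}{7}} = \frac{\sqrt{79370095}}{7}$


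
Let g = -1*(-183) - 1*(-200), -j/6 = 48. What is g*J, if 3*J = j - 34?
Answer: -123326/3 ≈ -41109.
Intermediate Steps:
j = -288 (j = -6*48 = -288)
g = 383 (g = 183 + 200 = 383)
J = -322/3 (J = (-288 - 34)/3 = (1/3)*(-322) = -322/3 ≈ -107.33)
g*J = 383*(-322/3) = -123326/3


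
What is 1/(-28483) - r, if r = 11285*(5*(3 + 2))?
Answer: -8035766376/28483 ≈ -2.8213e+5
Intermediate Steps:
r = 282125 (r = 11285*(5*5) = 11285*25 = 282125)
1/(-28483) - r = 1/(-28483) - 1*282125 = -1/28483 - 282125 = -8035766376/28483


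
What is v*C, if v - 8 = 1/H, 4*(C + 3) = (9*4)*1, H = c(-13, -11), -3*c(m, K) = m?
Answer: 642/13 ≈ 49.385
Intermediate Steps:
c(m, K) = -m/3
H = 13/3 (H = -1/3*(-13) = 13/3 ≈ 4.3333)
C = 6 (C = -3 + ((9*4)*1)/4 = -3 + (36*1)/4 = -3 + (1/4)*36 = -3 + 9 = 6)
v = 107/13 (v = 8 + 1/(13/3) = 8 + 3/13 = 107/13 ≈ 8.2308)
v*C = (107/13)*6 = 642/13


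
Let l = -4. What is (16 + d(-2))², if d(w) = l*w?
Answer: 576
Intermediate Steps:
d(w) = -4*w
(16 + d(-2))² = (16 - 4*(-2))² = (16 + 8)² = 24² = 576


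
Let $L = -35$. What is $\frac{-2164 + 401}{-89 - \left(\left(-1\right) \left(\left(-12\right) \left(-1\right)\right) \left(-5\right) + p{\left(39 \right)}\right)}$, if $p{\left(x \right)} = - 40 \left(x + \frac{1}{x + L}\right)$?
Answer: $- \frac{1763}{1421} \approx -1.2407$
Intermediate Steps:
$p{\left(x \right)} = - 40 x - \frac{40}{-35 + x}$ ($p{\left(x \right)} = - 40 \left(x + \frac{1}{x - 35}\right) = - 40 \left(x + \frac{1}{-35 + x}\right) = - 40 x - \frac{40}{-35 + x}$)
$\frac{-2164 + 401}{-89 - \left(\left(-1\right) \left(\left(-12\right) \left(-1\right)\right) \left(-5\right) + p{\left(39 \right)}\right)} = \frac{-2164 + 401}{-89 - \left(\left(-1\right) \left(\left(-12\right) \left(-1\right)\right) \left(-5\right) + \frac{40 \left(-1 - 39^{2} + 35 \cdot 39\right)}{-35 + 39}\right)} = - \frac{1763}{-89 - \left(60 + \frac{40 \left(-1 - 1521 + 1365\right)}{4}\right)} = - \frac{1763}{-89 - \left(60 + 40 \cdot \frac{1}{4} \left(-1 - 1521 + 1365\right)\right)} = - \frac{1763}{-89 - \left(60 + 40 \cdot \frac{1}{4} \left(-157\right)\right)} = - \frac{1763}{-89 - -1510} = - \frac{1763}{-89 + \left(-60 + 1570\right)} = - \frac{1763}{-89 + 1510} = - \frac{1763}{1421}$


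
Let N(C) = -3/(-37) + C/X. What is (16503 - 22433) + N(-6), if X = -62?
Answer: -6801506/1147 ≈ -5929.8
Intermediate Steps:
N(C) = 3/37 - C/62 (N(C) = -3/(-37) + C/(-62) = -3*(-1/37) + C*(-1/62) = 3/37 - C/62)
(16503 - 22433) + N(-6) = (16503 - 22433) + (3/37 - 1/62*(-6)) = -5930 + (3/37 + 3/31) = -5930 + 204/1147 = -6801506/1147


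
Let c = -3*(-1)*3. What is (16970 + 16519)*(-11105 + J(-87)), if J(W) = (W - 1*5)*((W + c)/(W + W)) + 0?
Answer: -10825017849/29 ≈ -3.7328e+8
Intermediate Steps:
c = 9 (c = 3*3 = 9)
J(W) = (-5 + W)*(9 + W)/(2*W) (J(W) = (W - 1*5)*((W + 9)/(W + W)) + 0 = (W - 5)*((9 + W)/((2*W))) + 0 = (-5 + W)*((9 + W)*(1/(2*W))) + 0 = (-5 + W)*((9 + W)/(2*W)) + 0 = (-5 + W)*(9 + W)/(2*W) + 0 = (-5 + W)*(9 + W)/(2*W))
(16970 + 16519)*(-11105 + J(-87)) = (16970 + 16519)*(-11105 + (1/2)*(-45 - 87*(4 - 87))/(-87)) = 33489*(-11105 + (1/2)*(-1/87)*(-45 - 87*(-83))) = 33489*(-11105 + (1/2)*(-1/87)*(-45 + 7221)) = 33489*(-11105 + (1/2)*(-1/87)*7176) = 33489*(-11105 - 1196/29) = 33489*(-323241/29) = -10825017849/29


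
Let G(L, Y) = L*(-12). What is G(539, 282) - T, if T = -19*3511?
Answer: 60241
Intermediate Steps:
G(L, Y) = -12*L
T = -66709
G(539, 282) - T = -12*539 - 1*(-66709) = -6468 + 66709 = 60241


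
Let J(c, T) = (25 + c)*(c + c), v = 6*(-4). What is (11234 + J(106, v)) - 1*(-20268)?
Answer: 59274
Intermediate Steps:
v = -24
J(c, T) = 2*c*(25 + c) (J(c, T) = (25 + c)*(2*c) = 2*c*(25 + c))
(11234 + J(106, v)) - 1*(-20268) = (11234 + 2*106*(25 + 106)) - 1*(-20268) = (11234 + 2*106*131) + 20268 = (11234 + 27772) + 20268 = 39006 + 20268 = 59274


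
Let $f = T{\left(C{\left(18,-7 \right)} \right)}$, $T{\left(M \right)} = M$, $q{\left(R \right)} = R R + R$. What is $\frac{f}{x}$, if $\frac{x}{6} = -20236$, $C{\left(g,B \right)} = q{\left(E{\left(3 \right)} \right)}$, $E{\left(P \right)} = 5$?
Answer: $- \frac{5}{20236} \approx -0.00024708$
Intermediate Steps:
$q{\left(R \right)} = R + R^{2}$ ($q{\left(R \right)} = R^{2} + R = R + R^{2}$)
$C{\left(g,B \right)} = 30$ ($C{\left(g,B \right)} = 5 \left(1 + 5\right) = 5 \cdot 6 = 30$)
$x = -121416$ ($x = 6 \left(-20236\right) = -121416$)
$f = 30$
$\frac{f}{x} = \frac{30}{-121416} = 30 \left(- \frac{1}{121416}\right) = - \frac{5}{20236}$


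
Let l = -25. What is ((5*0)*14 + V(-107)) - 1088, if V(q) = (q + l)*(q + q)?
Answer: 27160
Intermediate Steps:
V(q) = 2*q*(-25 + q) (V(q) = (q - 25)*(q + q) = (-25 + q)*(2*q) = 2*q*(-25 + q))
((5*0)*14 + V(-107)) - 1088 = ((5*0)*14 + 2*(-107)*(-25 - 107)) - 1088 = (0*14 + 2*(-107)*(-132)) - 1088 = (0 + 28248) - 1088 = 28248 - 1088 = 27160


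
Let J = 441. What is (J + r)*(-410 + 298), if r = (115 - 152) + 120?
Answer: -58688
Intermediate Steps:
r = 83 (r = -37 + 120 = 83)
(J + r)*(-410 + 298) = (441 + 83)*(-410 + 298) = 524*(-112) = -58688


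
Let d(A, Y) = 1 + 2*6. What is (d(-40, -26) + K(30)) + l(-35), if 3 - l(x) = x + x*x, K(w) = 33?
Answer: -1141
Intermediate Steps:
l(x) = 3 - x - x**2 (l(x) = 3 - (x + x*x) = 3 - (x + x**2) = 3 + (-x - x**2) = 3 - x - x**2)
d(A, Y) = 13 (d(A, Y) = 1 + 12 = 13)
(d(-40, -26) + K(30)) + l(-35) = (13 + 33) + (3 - 1*(-35) - 1*(-35)**2) = 46 + (3 + 35 - 1*1225) = 46 + (3 + 35 - 1225) = 46 - 1187 = -1141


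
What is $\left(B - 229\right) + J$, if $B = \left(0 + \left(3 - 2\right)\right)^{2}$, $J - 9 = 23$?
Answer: $-196$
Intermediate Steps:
$J = 32$ ($J = 9 + 23 = 32$)
$B = 1$ ($B = \left(0 + 1\right)^{2} = 1^{2} = 1$)
$\left(B - 229\right) + J = \left(1 - 229\right) + 32 = -228 + 32 = -196$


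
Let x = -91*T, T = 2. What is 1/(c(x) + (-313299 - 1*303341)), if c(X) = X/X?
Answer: -1/616639 ≈ -1.6217e-6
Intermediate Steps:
x = -182 (x = -91*2 = -182)
c(X) = 1
1/(c(x) + (-313299 - 1*303341)) = 1/(1 + (-313299 - 1*303341)) = 1/(1 + (-313299 - 303341)) = 1/(1 - 616640) = 1/(-616639) = -1/616639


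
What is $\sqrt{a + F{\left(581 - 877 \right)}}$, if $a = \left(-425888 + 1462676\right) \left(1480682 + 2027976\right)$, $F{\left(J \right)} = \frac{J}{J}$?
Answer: $\sqrt{3637734510505} \approx 1.9073 \cdot 10^{6}$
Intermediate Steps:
$F{\left(J \right)} = 1$
$a = 3637734510504$ ($a = 1036788 \cdot 3508658 = 3637734510504$)
$\sqrt{a + F{\left(581 - 877 \right)}} = \sqrt{3637734510504 + 1} = \sqrt{3637734510505}$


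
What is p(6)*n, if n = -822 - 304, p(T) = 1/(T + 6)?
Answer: -563/6 ≈ -93.833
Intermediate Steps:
p(T) = 1/(6 + T)
n = -1126
p(6)*n = -1126/(6 + 6) = -1126/12 = (1/12)*(-1126) = -563/6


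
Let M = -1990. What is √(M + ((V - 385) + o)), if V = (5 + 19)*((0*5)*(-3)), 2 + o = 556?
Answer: I*√1821 ≈ 42.673*I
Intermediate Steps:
o = 554 (o = -2 + 556 = 554)
V = 0 (V = 24*(0*(-3)) = 24*0 = 0)
√(M + ((V - 385) + o)) = √(-1990 + ((0 - 385) + 554)) = √(-1990 + (-385 + 554)) = √(-1990 + 169) = √(-1821) = I*√1821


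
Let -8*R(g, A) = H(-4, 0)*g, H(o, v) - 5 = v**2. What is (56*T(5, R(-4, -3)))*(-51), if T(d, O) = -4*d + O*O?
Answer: 39270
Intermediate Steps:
H(o, v) = 5 + v**2
R(g, A) = -5*g/8 (R(g, A) = -(5 + 0**2)*g/8 = -(5 + 0)*g/8 = -5*g/8)
T(d, O) = O**2 - 4*d (T(d, O) = -4*d + O**2 = O**2 - 4*d)
(56*T(5, R(-4, -3)))*(-51) = (56*((-5/8*(-4))**2 - 4*5))*(-51) = (56*((5/2)**2 - 20))*(-51) = (56*(25/4 - 20))*(-51) = (56*(-55/4))*(-51) = -770*(-51) = 39270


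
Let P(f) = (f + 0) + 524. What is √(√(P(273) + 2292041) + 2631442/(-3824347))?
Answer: √(-10063547318374 + 14625629976409*√2292838)/3824347 ≈ 38.904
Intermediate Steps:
P(f) = 524 + f (P(f) = f + 524 = 524 + f)
√(√(P(273) + 2292041) + 2631442/(-3824347)) = √(√((524 + 273) + 2292041) + 2631442/(-3824347)) = √(√(797 + 2292041) + 2631442*(-1/3824347)) = √(√2292838 - 2631442/3824347) = √(-2631442/3824347 + √2292838)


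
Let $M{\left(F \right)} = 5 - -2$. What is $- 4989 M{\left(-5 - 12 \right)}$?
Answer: $-34923$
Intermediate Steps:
$M{\left(F \right)} = 7$ ($M{\left(F \right)} = 5 + 2 = 7$)
$- 4989 M{\left(-5 - 12 \right)} = \left(-4989\right) 7 = -34923$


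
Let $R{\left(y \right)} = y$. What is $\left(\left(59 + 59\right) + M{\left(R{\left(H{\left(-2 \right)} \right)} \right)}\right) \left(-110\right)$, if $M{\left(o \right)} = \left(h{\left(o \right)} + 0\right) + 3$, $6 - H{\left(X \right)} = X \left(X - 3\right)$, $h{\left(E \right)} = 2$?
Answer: $-13530$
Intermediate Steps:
$H{\left(X \right)} = 6 - X \left(-3 + X\right)$ ($H{\left(X \right)} = 6 - X \left(X - 3\right) = 6 - X \left(-3 + X\right)$)
$M{\left(o \right)} = 5$ ($M{\left(o \right)} = \left(2 + 0\right) + 3 = 2 + 3 = 5$)
$\left(\left(59 + 59\right) + M{\left(R{\left(H{\left(-2 \right)} \right)} \right)}\right) \left(-110\right) = \left(\left(59 + 59\right) + 5\right) \left(-110\right) = \left(118 + 5\right) \left(-110\right) = 123 \left(-110\right) = -13530$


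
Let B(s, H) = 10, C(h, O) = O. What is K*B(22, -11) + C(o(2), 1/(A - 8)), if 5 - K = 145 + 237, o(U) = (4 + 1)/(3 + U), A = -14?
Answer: -82941/22 ≈ -3770.0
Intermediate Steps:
o(U) = 5/(3 + U)
K = -377 (K = 5 - (145 + 237) = 5 - 1*382 = 5 - 382 = -377)
K*B(22, -11) + C(o(2), 1/(A - 8)) = -377*10 + 1/(-14 - 8) = -3770 + 1/(-22) = -3770 - 1/22 = -82941/22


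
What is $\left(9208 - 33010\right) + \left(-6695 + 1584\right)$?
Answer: $-28913$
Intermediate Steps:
$\left(9208 - 33010\right) + \left(-6695 + 1584\right) = -23802 - 5111 = -28913$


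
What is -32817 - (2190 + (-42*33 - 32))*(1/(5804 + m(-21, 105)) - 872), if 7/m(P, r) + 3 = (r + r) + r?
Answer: 1159611542921/1810855 ≈ 6.4037e+5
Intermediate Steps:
m(P, r) = 7/(-3 + 3*r) (m(P, r) = 7/(-3 + ((r + r) + r)) = 7/(-3 + (2*r + r)) = 7/(-3 + 3*r))
-32817 - (2190 + (-42*33 - 32))*(1/(5804 + m(-21, 105)) - 872) = -32817 - (2190 + (-42*33 - 32))*(1/(5804 + 7/(3*(-1 + 105))) - 872) = -32817 - (2190 + (-1386 - 32))*(1/(5804 + (7/3)/104) - 872) = -32817 - (2190 - 1418)*(1/(5804 + (7/3)*(1/104)) - 872) = -32817 - 772*(1/(5804 + 7/312) - 872) = -32817 - 772*(1/(1810855/312) - 872) = -32817 - 772*(312/1810855 - 872) = -32817 - 772*(-1579065248)/1810855 = -32817 - 1*(-1219038371456/1810855) = -32817 + 1219038371456/1810855 = 1159611542921/1810855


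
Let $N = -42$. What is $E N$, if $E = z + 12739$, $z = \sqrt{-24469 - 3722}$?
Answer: $-535038 - 42 i \sqrt{28191} \approx -5.3504 \cdot 10^{5} - 7051.9 i$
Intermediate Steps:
$z = i \sqrt{28191}$ ($z = \sqrt{-28191} = i \sqrt{28191} \approx 167.9 i$)
$E = 12739 + i \sqrt{28191}$ ($E = i \sqrt{28191} + 12739 = 12739 + i \sqrt{28191} \approx 12739.0 + 167.9 i$)
$E N = \left(12739 + i \sqrt{28191}\right) \left(-42\right) = -535038 - 42 i \sqrt{28191}$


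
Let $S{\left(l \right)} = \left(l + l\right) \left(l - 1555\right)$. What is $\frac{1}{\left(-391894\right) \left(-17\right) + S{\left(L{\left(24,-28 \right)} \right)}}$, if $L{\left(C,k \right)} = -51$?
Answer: $\frac{1}{6826010} \approx 1.465 \cdot 10^{-7}$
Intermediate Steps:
$S{\left(l \right)} = 2 l \left(-1555 + l\right)$
$\frac{1}{\left(-391894\right) \left(-17\right) + S{\left(L{\left(24,-28 \right)} \right)}} = \frac{1}{\left(-391894\right) \left(-17\right) + 2 \left(-51\right) \left(-1555 - 51\right)} = \frac{1}{6662198 + 2 \left(-51\right) \left(-1606\right)} = \frac{1}{6662198 + 163812} = \frac{1}{6826010}$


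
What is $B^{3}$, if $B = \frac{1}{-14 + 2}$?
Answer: $- \frac{1}{1728} \approx -0.0005787$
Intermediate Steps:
$B = - \frac{1}{12}$ ($B = \frac{1}{-12} = - \frac{1}{12} \approx -0.083333$)
$B^{3} = \left(- \frac{1}{12}\right)^{3} = - \frac{1}{1728}$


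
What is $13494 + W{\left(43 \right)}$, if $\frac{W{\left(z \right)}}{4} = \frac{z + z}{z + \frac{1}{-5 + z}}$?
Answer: $\frac{22075762}{1635} \approx 13502.0$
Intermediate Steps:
$W{\left(z \right)} = \frac{8 z}{z + \frac{1}{-5 + z}}$ ($W{\left(z \right)} = 4 \frac{z + z}{z + \frac{1}{-5 + z}} = 4 \frac{2 z}{z + \frac{1}{-5 + z}} = \frac{8 z}{z + \frac{1}{-5 + z}}$)
$13494 + W{\left(43 \right)} = 13494 + 8 \cdot 43 \frac{1}{1 + 43^{2} - 215} \left(-5 + 43\right) = 13494 + 8 \cdot 43 \frac{1}{1 + 1849 - 215} \cdot 38 = 13494 + 8 \cdot 43 \cdot \frac{1}{1635} \cdot 38 = 13494 + \frac{13072}{1635} = \frac{22075762}{1635}$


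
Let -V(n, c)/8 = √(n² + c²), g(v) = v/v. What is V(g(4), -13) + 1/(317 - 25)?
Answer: 1/292 - 8*√170 ≈ -104.30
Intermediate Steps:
g(v) = 1
V(n, c) = -8*√(c² + n²) (V(n, c) = -8*√(n² + c²) = -8*√(c² + n²))
V(g(4), -13) + 1/(317 - 25) = -8*√((-13)² + 1²) + 1/(317 - 25) = -8*√(169 + 1) + 1/292 = -8*√170 + 1/292 = 1/292 - 8*√170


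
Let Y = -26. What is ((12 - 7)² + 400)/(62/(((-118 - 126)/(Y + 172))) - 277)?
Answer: -5185/3832 ≈ -1.3531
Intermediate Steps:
((12 - 7)² + 400)/(62/(((-118 - 126)/(Y + 172))) - 277) = ((12 - 7)² + 400)/(62/(((-118 - 126)/(-26 + 172))) - 277) = (5² + 400)/(62/((-244/146)) - 277) = (25 + 400)/(62/((-244*1/146)) - 277) = 425/(62/(-122/73) - 277) = 425/(62*(-73/122) - 277) = 425/(-2263/61 - 277) = 425/(-19160/61) = 425*(-61/19160) = -5185/3832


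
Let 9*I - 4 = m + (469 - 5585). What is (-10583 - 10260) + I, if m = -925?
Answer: -193624/9 ≈ -21514.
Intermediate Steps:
I = -6037/9 (I = 4/9 + (-925 + (469 - 5585))/9 = 4/9 + (-925 - 5116)/9 = 4/9 + (⅑)*(-6041) = 4/9 - 6041/9 = -6037/9 ≈ -670.78)
(-10583 - 10260) + I = (-10583 - 10260) - 6037/9 = -20843 - 6037/9 = -193624/9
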